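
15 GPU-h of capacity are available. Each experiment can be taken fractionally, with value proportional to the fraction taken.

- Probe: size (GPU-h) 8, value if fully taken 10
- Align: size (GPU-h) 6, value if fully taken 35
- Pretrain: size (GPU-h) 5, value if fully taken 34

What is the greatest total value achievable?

74

Best value per unit of size first: Pretrain 34/5≈6.8, Align 35/6≈5.83, Probe 10/8≈1.25.
Take all of Pretrain (5 GPU-h, value 34) — 10 GPU-h left.
All 6 GPU-h of Align fit (value 35) — 4 remain.
Fill the last 4 GPU-h with part of Probe: 4/8 of it earns 5.
Total value = 74.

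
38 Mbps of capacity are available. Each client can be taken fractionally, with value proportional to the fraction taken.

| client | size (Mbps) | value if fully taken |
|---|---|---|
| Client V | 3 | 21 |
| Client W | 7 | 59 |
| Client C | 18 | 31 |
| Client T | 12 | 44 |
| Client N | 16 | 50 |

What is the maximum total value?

Sort by value density: Client W 59/7≈8.43, Client V 21/3≈7, Client T 44/12≈3.67, Client N 50/16≈3.12, Client C 31/18≈1.72.
Take all of Client W (7 Mbps, value 59) — 31 Mbps left.
Client V: take in full, 3 Mbps for value 21 — 28 left.
Client T: take in full, 12 Mbps for value 44 — 16 left.
Take all of Client N (16 Mbps, value 50) — 0 Mbps left.
Total value = 174.

174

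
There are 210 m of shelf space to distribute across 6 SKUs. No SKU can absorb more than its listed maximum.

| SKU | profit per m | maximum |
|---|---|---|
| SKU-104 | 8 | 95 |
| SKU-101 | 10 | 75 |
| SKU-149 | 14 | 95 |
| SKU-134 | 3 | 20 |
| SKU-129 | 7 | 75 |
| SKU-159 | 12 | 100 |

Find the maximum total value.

Order the SKUs by profit per m: SKU-149 14 > SKU-159 12 > SKU-101 10 > SKU-104 8 > SKU-129 7 > SKU-134 3.
Give SKU-149 95 to hit its cap of 95 → 115 left.
SKU-159: +100 to 100 (cap) → 15 left.
SKU-101: +15 (room for 75) → 15. Pool exhausted.
Total = 10×15 + 14×95 + 12×100 = 2680.

2680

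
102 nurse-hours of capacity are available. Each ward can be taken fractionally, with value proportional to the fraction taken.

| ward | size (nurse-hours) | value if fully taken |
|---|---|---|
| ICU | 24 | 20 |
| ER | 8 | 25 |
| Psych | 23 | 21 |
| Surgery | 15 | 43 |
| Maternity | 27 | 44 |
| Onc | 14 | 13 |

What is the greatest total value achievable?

158.5

Best value per unit of size first: ER 25/8≈3.12, Surgery 43/15≈2.87, Maternity 44/27≈1.63, Onc 13/14≈0.929, Psych 21/23≈0.913, ICU 20/24≈0.833.
Take all of ER (8 nurse-hours, value 25) ; 94 nurse-hours left.
All 15 nurse-hours of Surgery fit (value 43) ; 79 remain.
Maternity: take in full, 27 nurse-hours for value 44 ; 52 left.
All 14 nurse-hours of Onc fit (value 13) ; 38 remain.
Psych: take in full, 23 nurse-hours for value 21 ; 15 left.
Only 15 nurse-hours remain; take 15/24 of ICU for value 20×15/24 = 12.5.
Total value = 158.5.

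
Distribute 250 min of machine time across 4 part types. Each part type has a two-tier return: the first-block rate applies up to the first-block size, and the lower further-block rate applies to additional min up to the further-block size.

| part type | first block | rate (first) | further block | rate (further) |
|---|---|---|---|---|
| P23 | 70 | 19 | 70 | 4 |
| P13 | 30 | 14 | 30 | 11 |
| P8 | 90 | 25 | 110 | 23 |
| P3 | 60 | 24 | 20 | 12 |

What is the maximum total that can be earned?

Order all 8 blocks by rate: P8/first 25 > P3/first 24 > P8/second 23 > P23/first 19 > P13/first 14 > P3/second 12 > P13/second 11 > P23/second 4.
P8 first at 25: fill all 90 → 160 left.
P3 first at 24: fill all 60 → 100 left.
100 remain; put them into P8 second at 23.
Total = 25×90 + 24×60 + 23×100 = 5990.

5990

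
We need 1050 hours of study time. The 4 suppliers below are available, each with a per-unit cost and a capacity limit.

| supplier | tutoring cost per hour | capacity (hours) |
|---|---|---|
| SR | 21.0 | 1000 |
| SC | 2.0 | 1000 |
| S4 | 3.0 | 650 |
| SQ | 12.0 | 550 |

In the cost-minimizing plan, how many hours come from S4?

Cheapest first:
Take 1000 from SC at 2.0 → need 50 more.
S4 at 3.0: take 50 of its 650 → requirement met.
SQ, SR: unused.

50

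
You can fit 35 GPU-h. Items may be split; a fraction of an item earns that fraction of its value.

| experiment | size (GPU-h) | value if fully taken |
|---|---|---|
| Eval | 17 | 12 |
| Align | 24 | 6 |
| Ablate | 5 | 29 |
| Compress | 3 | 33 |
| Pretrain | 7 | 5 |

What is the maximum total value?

79.75

Best value per unit of size first: Compress 33/3≈11, Ablate 29/5≈5.8, Pretrain 5/7≈0.714, Eval 12/17≈0.706, Align 6/24≈0.25.
Take all of Compress (3 GPU-h, value 33) ; 32 GPU-h left.
All 5 GPU-h of Ablate fit (value 29) ; 27 remain.
Pretrain: take in full, 7 GPU-h for value 5 ; 20 left.
Eval: take in full, 17 GPU-h for value 12 ; 3 left.
Fill the last 3 GPU-h with part of Align: 3/24 of it earns 0.75.
Total value = 79.75.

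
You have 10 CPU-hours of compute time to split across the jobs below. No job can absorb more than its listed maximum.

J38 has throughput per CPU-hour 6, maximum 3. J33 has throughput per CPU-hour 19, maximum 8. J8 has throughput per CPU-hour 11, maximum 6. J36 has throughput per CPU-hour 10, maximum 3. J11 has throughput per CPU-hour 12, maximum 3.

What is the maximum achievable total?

Rank by throughput per CPU-hour: J33 19 > J11 12 > J8 11 > J36 10 > J38 6.
Give J33 8 to hit its cap of 8 — 2 left.
Only 2 left; J11 takes them to reach 2.
Total = 19×8 + 12×2 = 176.

176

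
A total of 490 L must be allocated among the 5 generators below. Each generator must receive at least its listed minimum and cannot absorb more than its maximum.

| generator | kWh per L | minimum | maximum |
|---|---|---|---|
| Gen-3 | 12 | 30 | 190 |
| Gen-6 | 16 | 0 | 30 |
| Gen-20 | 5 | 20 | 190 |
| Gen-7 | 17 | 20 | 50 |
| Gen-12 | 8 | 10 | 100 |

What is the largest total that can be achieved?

Meeting every minimum uses 30+0+20+20+10 = 80 L, leaving 410.
Highest kWh per L first: Gen-7 17 > Gen-6 16 > Gen-3 12 > Gen-12 8 > Gen-20 5.
Give Gen-7 30 more to hit its cap of 50 ; 380 left.
Gen-6 takes 30 more to reach its cap of 30 ; 350 left.
Gen-3 takes 160 more to reach its cap of 190 ; 190 left.
Gen-12: +90 to 100 (cap) ; 100 left.
Only 100 left; Gen-20 takes them to reach 120.
Total = 12×190 + 16×30 + 5×120 + 17×50 + 8×100 = 5010.

5010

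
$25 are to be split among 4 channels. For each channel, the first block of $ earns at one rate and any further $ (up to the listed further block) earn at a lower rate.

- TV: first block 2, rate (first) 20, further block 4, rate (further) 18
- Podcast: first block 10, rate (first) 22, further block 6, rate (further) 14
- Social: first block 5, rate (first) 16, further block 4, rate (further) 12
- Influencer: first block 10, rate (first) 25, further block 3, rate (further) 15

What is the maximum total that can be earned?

564

Order all 8 blocks by rate: Influencer/T1 25 > Podcast/T1 22 > TV/T1 20 > TV/T2 18 > Social/T1 16 > Influencer/T2 15 > Podcast/T2 14 > Social/T2 12.
Influencer/T1 (25): +10 — 15 left.
Podcast T1 at 22: fill all 10 — 5 left.
Fill TV T1 block (2 at 20) — 3 left.
TV T2 at 18: only 3 left, fill 3.
Total = 25×10 + 22×10 + 20×2 + 18×3 = 564.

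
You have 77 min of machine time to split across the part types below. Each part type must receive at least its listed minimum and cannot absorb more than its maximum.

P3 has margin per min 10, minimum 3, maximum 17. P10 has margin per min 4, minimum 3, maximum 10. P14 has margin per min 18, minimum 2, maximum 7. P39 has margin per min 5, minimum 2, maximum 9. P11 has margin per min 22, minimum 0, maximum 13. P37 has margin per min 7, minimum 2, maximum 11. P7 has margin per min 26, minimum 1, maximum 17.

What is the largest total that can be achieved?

Meeting every minimum uses 3+3+2+2+0+2+1 = 13 min, leaving 64.
Rank by margin per min: P7 26 > P11 22 > P14 18 > P3 10 > P37 7 > P39 5 > P10 4.
P7: +16 to 17 (cap) ; 48 left.
P11 takes 13 more to reach its cap of 13 ; 35 left.
P14 takes 5 more to reach its cap of 7 ; 30 left.
P3: +14 to 17 (cap) ; 16 left.
Give P37 9 more to hit its cap of 11 ; 7 left.
P39: +7 to 9 (cap) ; 0 left.
Total = 10×17 + 4×3 + 18×7 + 5×9 + 22×13 + 7×11 + 26×17 = 1158.

1158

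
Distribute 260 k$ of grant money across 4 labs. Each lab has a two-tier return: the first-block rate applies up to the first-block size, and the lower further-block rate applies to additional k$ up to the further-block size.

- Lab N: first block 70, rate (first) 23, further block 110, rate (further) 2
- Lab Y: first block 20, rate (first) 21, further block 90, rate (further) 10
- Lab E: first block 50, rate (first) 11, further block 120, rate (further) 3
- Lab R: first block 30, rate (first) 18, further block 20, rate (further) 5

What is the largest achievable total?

4020

Treat each block as its own option and order by rate: Lab N/tier1 23 > Lab Y/tier1 21 > Lab R/tier1 18 > Lab E/tier1 11 > Lab Y/tier2 10 > Lab R/tier2 5 > Lab E/tier2 3 > Lab N/tier2 2.
Lab N tier1 at 23: fill all 70 — 190 left.
Fill Lab Y tier1 block (20 at 21) — 170 left.
Lab R tier1 at 18: fill all 30 — 140 left.
Lab E tier1 at 11: fill all 50 — 90 left.
Lab Y/tier2 (10): +90 — 0 left.
Total = 23×70 + 21×20 + 18×30 + 11×50 + 10×90 = 4020.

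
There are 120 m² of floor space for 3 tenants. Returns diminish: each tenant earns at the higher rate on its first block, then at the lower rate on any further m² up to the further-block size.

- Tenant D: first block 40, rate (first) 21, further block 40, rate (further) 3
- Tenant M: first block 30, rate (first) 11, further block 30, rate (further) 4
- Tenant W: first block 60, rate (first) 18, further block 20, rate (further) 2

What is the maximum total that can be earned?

2140

Rank every tier by rate: Tenant D/T1 21 > Tenant W/T1 18 > Tenant M/T1 11 > Tenant M/T2 4 > Tenant D/T2 3 > Tenant W/T2 2.
Tenant D T1 at 21: fill all 40 → 80 left.
Tenant W/T1 (18): +60 → 20 left.
Tenant M/T1: +20 of 30 at 11; pool empty.
Total = 21×40 + 18×60 + 11×20 = 2140.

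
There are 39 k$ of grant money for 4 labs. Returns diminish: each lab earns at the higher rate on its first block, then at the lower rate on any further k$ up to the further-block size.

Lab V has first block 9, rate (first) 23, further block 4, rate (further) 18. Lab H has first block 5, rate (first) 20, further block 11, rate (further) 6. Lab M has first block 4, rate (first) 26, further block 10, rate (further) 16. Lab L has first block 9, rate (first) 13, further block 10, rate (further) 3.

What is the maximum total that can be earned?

734

Treat each block as its own option and order by rate: Lab M/tier1 26 > Lab V/tier1 23 > Lab H/tier1 20 > Lab V/tier2 18 > Lab M/tier2 16 > Lab L/tier1 13 > Lab H/tier2 6 > Lab L/tier2 3.
Lab M/tier1 (26): +4 — 35 left.
Lab V/tier1 (23): +9 — 26 left.
Lab H/tier1 (20): +5 — 21 left.
Lab V/tier2 (18): +4 — 17 left.
Lab M/tier2 (16): +10 — 7 left.
Lab L tier1 at 13: only 7 left, fill 7.
Total = 26×4 + 23×9 + 20×5 + 18×4 + 16×10 + 13×7 = 734.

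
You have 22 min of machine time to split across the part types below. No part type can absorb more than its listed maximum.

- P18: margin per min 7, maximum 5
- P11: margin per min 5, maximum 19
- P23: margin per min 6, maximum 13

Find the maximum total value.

133

Rank by margin per min: P18 7 > P23 6 > P11 5.
P18: +5 to 5 (cap) → 17 left.
Give P23 13 to hit its cap of 13 → 4 left.
P11 has room for 19 but only 4 remain, so it gets 4.
Total = 7×5 + 5×4 + 6×13 = 133.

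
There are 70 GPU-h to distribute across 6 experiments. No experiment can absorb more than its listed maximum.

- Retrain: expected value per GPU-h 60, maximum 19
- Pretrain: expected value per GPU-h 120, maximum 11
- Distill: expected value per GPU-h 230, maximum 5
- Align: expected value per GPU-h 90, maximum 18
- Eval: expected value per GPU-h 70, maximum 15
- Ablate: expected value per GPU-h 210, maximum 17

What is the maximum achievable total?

8950

Highest expected value per GPU-h first: Distill 230 > Ablate 210 > Pretrain 120 > Align 90 > Eval 70 > Retrain 60.
Distill: +5 to 5 (cap) — 65 left.
Ablate: +17 to 17 (cap) — 48 left.
Give Pretrain 11 to hit its cap of 11 — 37 left.
Align takes 18 to reach its cap of 18 — 19 left.
Eval: +15 to 15 (cap) — 4 left.
Retrain has room for 19 but only 4 remain, so it gets 4.
Total = 60×4 + 120×11 + 230×5 + 90×18 + 70×15 + 210×17 = 8950.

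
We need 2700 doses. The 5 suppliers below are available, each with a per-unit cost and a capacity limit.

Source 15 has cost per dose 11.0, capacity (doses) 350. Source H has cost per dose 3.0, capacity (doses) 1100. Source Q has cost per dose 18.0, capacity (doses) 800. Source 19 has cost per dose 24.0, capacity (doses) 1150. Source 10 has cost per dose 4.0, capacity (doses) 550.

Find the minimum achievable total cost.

21950

Fill from the cheapest supplier first.
Source H (3.0): use full 1100 → 1600 doses to go.
Take 550 from Source 10 at 4.0 → need 1050 more.
Source 15 at 11.0: take all 350 doses → 700 still needed.
Source Q at 18.0: take 700 of its 800 → requirement met.
Source 19: unused.
Cost = 1100×3.0 + 550×4.0 + 350×11.0 + 700×18.0 = 21950.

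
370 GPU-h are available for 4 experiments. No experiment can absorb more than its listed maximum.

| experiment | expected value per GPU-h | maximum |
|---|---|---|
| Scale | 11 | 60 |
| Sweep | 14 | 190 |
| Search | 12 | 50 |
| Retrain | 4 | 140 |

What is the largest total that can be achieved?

4200

Rank by expected value per GPU-h: Sweep 14 > Search 12 > Scale 11 > Retrain 4.
Give Sweep 190 to hit its cap of 190 → 180 left.
Give Search 50 to hit its cap of 50 → 130 left.
Give Scale 60 to hit its cap of 60 → 70 left.
Only 70 left; Retrain takes them to reach 70.
Total = 11×60 + 14×190 + 12×50 + 4×70 = 4200.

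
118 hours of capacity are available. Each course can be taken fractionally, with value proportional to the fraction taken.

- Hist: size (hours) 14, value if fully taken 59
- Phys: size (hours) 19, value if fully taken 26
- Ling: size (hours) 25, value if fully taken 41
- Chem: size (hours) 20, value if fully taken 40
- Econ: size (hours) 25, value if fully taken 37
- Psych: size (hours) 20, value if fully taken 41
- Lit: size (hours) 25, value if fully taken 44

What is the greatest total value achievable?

245.72

Best value per unit of size first: Hist 59/14≈4.21, Psych 41/20≈2.05, Chem 40/20≈2, Lit 44/25≈1.76, Ling 41/25≈1.64, Econ 37/25≈1.48, Phys 26/19≈1.37.
Hist: take in full, 14 hours for value 59 — 104 left.
All 20 hours of Psych fit (value 41) — 84 remain.
Chem: take in full, 20 hours for value 40 — 64 left.
All 25 hours of Lit fit (value 44) — 39 remain.
Take all of Ling (25 hours, value 41) — 14 hours left.
14 hours left: a 14/25 share of Econ gives 37×14/25 = 20.72.
Total value = 245.72.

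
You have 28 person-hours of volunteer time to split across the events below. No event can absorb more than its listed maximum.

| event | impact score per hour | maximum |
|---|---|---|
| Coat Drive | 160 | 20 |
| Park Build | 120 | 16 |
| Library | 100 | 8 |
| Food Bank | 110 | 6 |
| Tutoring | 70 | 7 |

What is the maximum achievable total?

Rank by impact score per hour: Coat Drive 160 > Park Build 120 > Food Bank 110 > Library 100 > Tutoring 70.
Coat Drive takes 20 to reach its cap of 20 → 8 left.
Only 8 left; Park Build takes them to reach 8.
Total = 160×20 + 120×8 = 4160.

4160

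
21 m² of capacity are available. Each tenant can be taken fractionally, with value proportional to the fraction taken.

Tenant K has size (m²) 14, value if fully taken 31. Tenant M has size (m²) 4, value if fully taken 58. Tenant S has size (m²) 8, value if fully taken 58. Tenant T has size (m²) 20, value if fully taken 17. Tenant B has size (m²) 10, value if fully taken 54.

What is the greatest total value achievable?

Sort by value density: Tenant M 58/4≈14.5, Tenant S 58/8≈7.25, Tenant B 54/10≈5.4, Tenant K 31/14≈2.21, Tenant T 17/20≈0.85.
Tenant M: take in full, 4 m² for value 58 → 17 left.
All 8 m² of Tenant S fit (value 58) → 9 remain.
Only 9 m² remain; take 9/10 of Tenant B for value 54×9/10 = 48.6.
Total value = 164.6.

164.6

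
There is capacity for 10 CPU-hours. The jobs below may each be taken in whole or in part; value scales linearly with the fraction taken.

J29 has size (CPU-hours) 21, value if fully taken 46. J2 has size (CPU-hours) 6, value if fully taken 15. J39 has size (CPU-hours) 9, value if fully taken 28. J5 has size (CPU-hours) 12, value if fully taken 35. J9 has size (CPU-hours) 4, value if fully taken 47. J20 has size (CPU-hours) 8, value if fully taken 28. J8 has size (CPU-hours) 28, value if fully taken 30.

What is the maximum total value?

Best value per unit of size first: J9 47/4≈11.8, J20 28/8≈3.5, J39 28/9≈3.11, J5 35/12≈2.92, J2 15/6≈2.5, J29 46/21≈2.19, J8 30/28≈1.07.
J9: take in full, 4 CPU-hours for value 47 — 6 left.
6 CPU-hours left: a 6/8 share of J20 gives 28×6/8 = 21.
Total value = 68.

68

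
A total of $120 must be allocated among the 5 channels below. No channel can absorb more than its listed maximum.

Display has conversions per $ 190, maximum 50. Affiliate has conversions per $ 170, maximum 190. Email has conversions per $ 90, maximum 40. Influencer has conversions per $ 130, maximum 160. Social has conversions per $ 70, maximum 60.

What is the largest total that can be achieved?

21400

Rank by conversions per $: Display 190 > Affiliate 170 > Influencer 130 > Email 90 > Social 70.
Give Display 50 to hit its cap of 50 ; 70 left.
Affiliate: +70 (room for 190) → 70. Pool exhausted.
Total = 190×50 + 170×70 = 21400.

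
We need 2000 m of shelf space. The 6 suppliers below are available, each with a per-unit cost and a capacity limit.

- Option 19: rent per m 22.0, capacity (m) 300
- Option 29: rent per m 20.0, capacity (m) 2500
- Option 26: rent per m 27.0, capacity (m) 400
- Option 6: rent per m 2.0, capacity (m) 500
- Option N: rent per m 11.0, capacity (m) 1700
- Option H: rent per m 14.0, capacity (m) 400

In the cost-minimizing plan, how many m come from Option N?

1500

Fill from the cheapest supplier first.
Take 500 from Option 6 at 2.0 → need 1500 more.
Option N (11.0): take the remaining 1500 → done.
Option H, Option 29, Option 19, Option 26: unused.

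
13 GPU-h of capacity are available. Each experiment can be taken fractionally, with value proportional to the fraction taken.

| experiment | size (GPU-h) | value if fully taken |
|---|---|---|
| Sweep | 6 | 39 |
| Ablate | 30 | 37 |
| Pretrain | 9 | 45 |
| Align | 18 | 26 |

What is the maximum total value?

74

Rank by value-to-size ratio: Sweep 39/6≈6.5, Pretrain 45/9≈5, Align 26/18≈1.44, Ablate 37/30≈1.23.
All 6 GPU-h of Sweep fit (value 39) ; 7 remain.
Only 7 GPU-h remain; take 7/9 of Pretrain for value 45×7/9 = 35.
Total value = 74.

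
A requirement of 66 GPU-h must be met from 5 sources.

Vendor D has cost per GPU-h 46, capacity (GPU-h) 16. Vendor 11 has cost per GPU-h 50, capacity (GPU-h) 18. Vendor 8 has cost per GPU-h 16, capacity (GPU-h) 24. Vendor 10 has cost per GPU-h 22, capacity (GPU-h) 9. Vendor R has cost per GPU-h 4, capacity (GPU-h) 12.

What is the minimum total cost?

1616

Cheapest first:
Vendor R at 4: take all 12 GPU-h ; 54 still needed.
Vendor 8 at 16: take all 24 GPU-h ; 30 still needed.
Vendor 10 (22): use full 9 ; 21 GPU-h to go.
Take 16 from Vendor D at 46 ; need 5 more.
Vendor 11 at 50: take 5 of its 18 ; requirement met.
Cost = 12×4 + 24×16 + 9×22 + 16×46 + 5×50 = 1616.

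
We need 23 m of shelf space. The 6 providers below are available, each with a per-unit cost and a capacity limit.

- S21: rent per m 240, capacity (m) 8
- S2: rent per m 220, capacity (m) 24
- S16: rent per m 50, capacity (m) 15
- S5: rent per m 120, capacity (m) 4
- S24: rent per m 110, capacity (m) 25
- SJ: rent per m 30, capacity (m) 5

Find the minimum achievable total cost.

1230

Cheapest first:
Take 5 from SJ at 30 → need 18 more.
S16 (50): use full 15 → 3 m to go.
S24 at 110: take 3 of its 25 → requirement met.
S5, S2, S21: unused.
Cost = 5×30 + 15×50 + 3×110 = 1230.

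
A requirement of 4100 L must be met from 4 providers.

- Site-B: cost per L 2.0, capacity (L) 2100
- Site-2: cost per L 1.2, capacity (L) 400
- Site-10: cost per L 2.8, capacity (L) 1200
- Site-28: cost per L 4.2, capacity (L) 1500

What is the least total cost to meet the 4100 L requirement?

Fill from the cheapest provider first.
Site-2 at 1.2: take all 400 L — 3700 still needed.
Site-B (2.0): use full 2100 — 1600 L to go.
Site-10 at 2.8: take all 1200 L — 400 still needed.
Site-28 (4.2): take the remaining 400 — done.
Cost = 400×1.2 + 2100×2.0 + 1200×2.8 + 400×4.2 = 9720.

9720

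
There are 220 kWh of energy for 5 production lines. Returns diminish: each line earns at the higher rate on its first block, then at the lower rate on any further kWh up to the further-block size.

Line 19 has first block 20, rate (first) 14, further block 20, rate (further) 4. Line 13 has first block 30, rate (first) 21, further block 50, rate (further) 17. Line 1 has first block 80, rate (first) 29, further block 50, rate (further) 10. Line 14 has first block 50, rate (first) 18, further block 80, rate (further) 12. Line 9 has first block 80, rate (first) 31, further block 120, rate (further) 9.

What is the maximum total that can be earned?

5970

Order all 10 blocks by rate: Line 9/T1 31 > Line 1/T1 29 > Line 13/T1 21 > Line 14/T1 18 > Line 13/T2 17 > Line 19/T1 14 > Line 14/T2 12 > Line 1/T2 10 > Line 9/T2 9 > Line 19/T2 4.
Line 9 T1 at 31: fill all 80 ; 140 left.
Line 1 T1 at 29: fill all 80 ; 60 left.
Fill Line 13 T1 block (30 at 21) ; 30 left.
Line 14/T1: +30 of 50 at 18; pool empty.
Total = 31×80 + 29×80 + 21×30 + 18×30 = 5970.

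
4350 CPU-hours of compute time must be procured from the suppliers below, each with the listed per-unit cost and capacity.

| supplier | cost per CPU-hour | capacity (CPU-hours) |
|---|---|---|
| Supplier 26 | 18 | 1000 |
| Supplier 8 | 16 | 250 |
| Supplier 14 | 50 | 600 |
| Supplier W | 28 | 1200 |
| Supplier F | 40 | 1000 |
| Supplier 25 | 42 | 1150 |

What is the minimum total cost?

Fill from the cheapest supplier first.
Supplier 8 at 16: take all 250 CPU-hours ; 4100 still needed.
Take 1000 from Supplier 26 at 18 ; need 3100 more.
Take 1200 from Supplier W at 28 ; need 1900 more.
Supplier F (40): use full 1000 ; 900 CPU-hours to go.
Take 900 from Supplier 25 at 42 to finish.
Supplier 14: unused.
Cost = 250×16 + 1000×18 + 1200×28 + 1000×40 + 900×42 = 133400.

133400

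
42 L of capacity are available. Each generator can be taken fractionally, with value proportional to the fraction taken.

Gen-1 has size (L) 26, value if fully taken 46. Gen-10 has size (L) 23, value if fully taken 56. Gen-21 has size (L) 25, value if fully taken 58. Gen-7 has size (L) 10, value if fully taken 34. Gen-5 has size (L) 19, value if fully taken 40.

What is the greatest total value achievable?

Rank by value-to-size ratio: Gen-7 34/10≈3.4, Gen-10 56/23≈2.43, Gen-21 58/25≈2.32, Gen-5 40/19≈2.11, Gen-1 46/26≈1.77.
Take all of Gen-7 (10 L, value 34) ; 32 L left.
All 23 L of Gen-10 fit (value 56) ; 9 remain.
9 L left: a 9/25 share of Gen-21 gives 58×9/25 = 20.88.
Total value = 110.88.

110.88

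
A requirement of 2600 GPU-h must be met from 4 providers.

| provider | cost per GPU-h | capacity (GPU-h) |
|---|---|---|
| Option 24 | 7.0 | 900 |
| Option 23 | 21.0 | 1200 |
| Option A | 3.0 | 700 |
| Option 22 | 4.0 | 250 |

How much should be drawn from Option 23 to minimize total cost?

Fill from the cheapest provider first.
Take 700 from Option A at 3.0 — need 1900 more.
Option 22 (4.0): use full 250 — 1650 GPU-h to go.
Take 900 from Option 24 at 7.0 — need 750 more.
Option 23 (21.0): take the remaining 750 — done.

750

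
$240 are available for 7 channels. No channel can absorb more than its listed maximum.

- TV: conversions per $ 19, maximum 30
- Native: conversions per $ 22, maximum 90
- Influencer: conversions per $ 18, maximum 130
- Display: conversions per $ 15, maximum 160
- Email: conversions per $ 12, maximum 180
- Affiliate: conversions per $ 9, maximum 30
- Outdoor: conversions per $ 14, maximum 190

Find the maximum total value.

4710

Rank by conversions per $: Native 22 > TV 19 > Influencer 18 > Display 15 > Outdoor 14 > Email 12 > Affiliate 9.
Native: +90 to 90 (cap) — 150 left.
Give TV 30 to hit its cap of 30 — 120 left.
Only 120 left; Influencer takes them to reach 120.
Total = 19×30 + 22×90 + 18×120 = 4710.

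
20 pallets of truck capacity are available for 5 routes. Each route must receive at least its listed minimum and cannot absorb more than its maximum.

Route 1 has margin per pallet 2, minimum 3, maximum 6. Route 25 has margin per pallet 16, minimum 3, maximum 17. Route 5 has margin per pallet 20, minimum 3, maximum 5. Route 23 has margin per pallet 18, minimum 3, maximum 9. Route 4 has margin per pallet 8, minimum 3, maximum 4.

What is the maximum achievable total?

Meeting every minimum uses 3+3+3+3+3 = 15 pallets, leaving 5.
Highest margin per pallet first: Route 5 20 > Route 23 18 > Route 25 16 > Route 4 8 > Route 1 2.
Route 5: +2 to 5 (cap) ; 3 left.
Route 23: +3 (room for 6) → 6. Pool exhausted.
Total = 2×3 + 16×3 + 20×5 + 18×6 + 8×3 = 286.

286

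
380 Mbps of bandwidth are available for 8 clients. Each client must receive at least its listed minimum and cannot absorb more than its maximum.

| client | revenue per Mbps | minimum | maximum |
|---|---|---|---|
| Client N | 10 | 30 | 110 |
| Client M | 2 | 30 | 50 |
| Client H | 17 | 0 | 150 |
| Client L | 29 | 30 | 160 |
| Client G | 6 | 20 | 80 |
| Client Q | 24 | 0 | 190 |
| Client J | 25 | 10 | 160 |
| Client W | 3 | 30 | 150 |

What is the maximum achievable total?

7960

Meeting every minimum uses 30+30+0+30+20+0+10+30 = 150 Mbps, leaving 230.
Highest revenue per Mbps first: Client L 29 > Client J 25 > Client Q 24 > Client H 17 > Client N 10 > Client G 6 > Client W 3 > Client M 2.
Give Client L 130 more to hit its cap of 160 ; 100 left.
Client J: +100 (room for 150) → 110. Pool exhausted.
Total = 10×30 + 2×30 + 29×160 + 6×20 + 25×110 + 3×30 = 7960.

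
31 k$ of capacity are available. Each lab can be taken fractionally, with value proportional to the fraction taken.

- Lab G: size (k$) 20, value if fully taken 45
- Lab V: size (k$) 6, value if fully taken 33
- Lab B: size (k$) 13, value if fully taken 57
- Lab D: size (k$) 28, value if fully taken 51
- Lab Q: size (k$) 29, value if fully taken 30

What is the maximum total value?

117

Sort by value density: Lab V 33/6≈5.5, Lab B 57/13≈4.38, Lab G 45/20≈2.25, Lab D 51/28≈1.82, Lab Q 30/29≈1.03.
Take all of Lab V (6 k$, value 33) ; 25 k$ left.
Take all of Lab B (13 k$, value 57) ; 12 k$ left.
Only 12 k$ remain; take 12/20 of Lab G for value 45×12/20 = 27.
Total value = 117.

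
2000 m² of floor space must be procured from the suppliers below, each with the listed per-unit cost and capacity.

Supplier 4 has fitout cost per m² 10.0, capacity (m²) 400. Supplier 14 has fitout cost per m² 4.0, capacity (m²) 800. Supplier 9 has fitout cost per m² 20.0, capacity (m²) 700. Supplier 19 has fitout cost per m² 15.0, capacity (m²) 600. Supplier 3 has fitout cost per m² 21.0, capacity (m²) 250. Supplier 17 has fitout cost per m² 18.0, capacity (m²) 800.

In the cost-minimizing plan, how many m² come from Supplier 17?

200

Fill from the cheapest supplier first.
Supplier 14 (4.0): use full 800 ; 1200 m² to go.
Take 400 from Supplier 4 at 10.0 ; need 800 more.
Supplier 19 at 15.0: take all 600 m² ; 200 still needed.
Take 200 from Supplier 17 at 18.0 to finish.
Supplier 9, Supplier 3: unused.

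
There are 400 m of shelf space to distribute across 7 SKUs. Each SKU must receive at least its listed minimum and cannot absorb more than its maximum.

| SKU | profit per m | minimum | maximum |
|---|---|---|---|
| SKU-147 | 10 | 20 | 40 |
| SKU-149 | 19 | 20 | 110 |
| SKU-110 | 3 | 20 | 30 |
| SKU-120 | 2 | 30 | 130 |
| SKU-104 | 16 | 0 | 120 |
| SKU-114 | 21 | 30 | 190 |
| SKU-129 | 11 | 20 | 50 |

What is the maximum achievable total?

Meeting every minimum uses 20+20+20+30+0+30+20 = 140 m, leaving 260.
Rank by profit per m: SKU-114 21 > SKU-149 19 > SKU-104 16 > SKU-129 11 > SKU-147 10 > SKU-110 3 > SKU-120 2.
SKU-114: +160 to 190 (cap) → 100 left.
Give SKU-149 90 more to hit its cap of 110 → 10 left.
SKU-104 has room for 120 more but only 10 remain, so it gets 10.
Total = 10×20 + 19×110 + 3×20 + 2×30 + 16×10 + 21×190 + 11×20 = 6780.

6780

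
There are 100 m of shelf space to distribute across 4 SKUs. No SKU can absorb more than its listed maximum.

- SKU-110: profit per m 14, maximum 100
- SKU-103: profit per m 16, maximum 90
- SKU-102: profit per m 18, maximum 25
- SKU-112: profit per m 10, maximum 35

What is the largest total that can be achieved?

1650

Order the SKUs by profit per m: SKU-102 18 > SKU-103 16 > SKU-110 14 > SKU-112 10.
SKU-102: +25 to 25 (cap) — 75 left.
Only 75 left; SKU-103 takes them to reach 75.
Total = 16×75 + 18×25 = 1650.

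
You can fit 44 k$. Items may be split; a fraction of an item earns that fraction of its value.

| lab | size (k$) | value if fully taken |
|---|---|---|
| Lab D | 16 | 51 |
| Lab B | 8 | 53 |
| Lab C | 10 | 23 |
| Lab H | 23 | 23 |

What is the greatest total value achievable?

137

Rank by value-to-size ratio: Lab B 53/8≈6.62, Lab D 51/16≈3.19, Lab C 23/10≈2.3, Lab H 23/23≈1.
All 8 k$ of Lab B fit (value 53) → 36 remain.
All 16 k$ of Lab D fit (value 51) → 20 remain.
Lab C: take in full, 10 k$ for value 23 → 10 left.
Fill the last 10 k$ with part of Lab H: 10/23 of it earns 10.
Total value = 137.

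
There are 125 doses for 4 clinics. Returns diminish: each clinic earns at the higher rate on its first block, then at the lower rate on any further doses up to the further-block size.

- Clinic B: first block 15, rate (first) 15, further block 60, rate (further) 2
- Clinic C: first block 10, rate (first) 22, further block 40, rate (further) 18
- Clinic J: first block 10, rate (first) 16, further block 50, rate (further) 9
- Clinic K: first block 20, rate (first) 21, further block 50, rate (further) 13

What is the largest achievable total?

Treat each block as its own option and order by rate: Clinic C/tier1 22 > Clinic K/tier1 21 > Clinic C/tier2 18 > Clinic J/tier1 16 > Clinic B/tier1 15 > Clinic K/tier2 13 > Clinic J/tier2 9 > Clinic B/tier2 2.
Clinic C/tier1 (22): +10 ; 115 left.
Clinic K tier1 at 21: fill all 20 ; 95 left.
Fill Clinic C tier2 block (40 at 18) ; 55 left.
Clinic J tier1 at 16: fill all 10 ; 45 left.
Fill Clinic B tier1 block (15 at 15) ; 30 left.
Clinic K/tier2: +30 of 50 at 13; pool empty.
Total = 22×10 + 21×20 + 18×40 + 16×10 + 15×15 + 13×30 = 2135.

2135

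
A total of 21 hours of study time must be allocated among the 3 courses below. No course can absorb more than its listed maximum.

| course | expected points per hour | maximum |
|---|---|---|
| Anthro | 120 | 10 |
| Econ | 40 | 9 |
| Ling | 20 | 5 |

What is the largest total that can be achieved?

1600

Highest expected points per hour first: Anthro 120 > Econ 40 > Ling 20.
Anthro takes 10 to reach its cap of 10 — 11 left.
Give Econ 9 to hit its cap of 9 — 2 left.
Ling: +2 (room for 5) → 2. Pool exhausted.
Total = 120×10 + 40×9 + 20×2 = 1600.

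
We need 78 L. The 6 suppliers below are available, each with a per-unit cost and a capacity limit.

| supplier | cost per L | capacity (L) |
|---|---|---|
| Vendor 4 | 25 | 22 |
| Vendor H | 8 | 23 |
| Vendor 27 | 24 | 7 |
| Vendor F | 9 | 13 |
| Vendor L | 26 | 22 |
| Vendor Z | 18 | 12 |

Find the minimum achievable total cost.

1261

Fill from the cheapest supplier first.
Vendor H (8): use full 23 — 55 L to go.
Vendor F at 9: take all 13 L — 42 still needed.
Vendor Z (18): use full 12 — 30 L to go.
Vendor 27 at 24: take all 7 L — 23 still needed.
Take 22 from Vendor 4 at 25 — need 1 more.
Vendor L (26): take the remaining 1 — done.
Cost = 23×8 + 13×9 + 12×18 + 7×24 + 22×25 + 1×26 = 1261.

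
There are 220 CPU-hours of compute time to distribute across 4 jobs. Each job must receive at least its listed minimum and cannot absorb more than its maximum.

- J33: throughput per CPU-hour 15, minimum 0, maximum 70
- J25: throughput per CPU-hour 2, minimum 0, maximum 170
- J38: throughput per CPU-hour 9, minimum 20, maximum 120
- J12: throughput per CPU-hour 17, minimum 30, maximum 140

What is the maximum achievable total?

Meeting every minimum uses 0+0+20+30 = 50 CPU-hours, leaving 170.
Order the jobs by throughput per CPU-hour: J12 17 > J33 15 > J38 9 > J25 2.
J12 takes 110 more to reach its cap of 140 → 60 left.
Only 60 left; J33 takes them to reach 60.
Total = 15×60 + 9×20 + 17×140 = 3460.

3460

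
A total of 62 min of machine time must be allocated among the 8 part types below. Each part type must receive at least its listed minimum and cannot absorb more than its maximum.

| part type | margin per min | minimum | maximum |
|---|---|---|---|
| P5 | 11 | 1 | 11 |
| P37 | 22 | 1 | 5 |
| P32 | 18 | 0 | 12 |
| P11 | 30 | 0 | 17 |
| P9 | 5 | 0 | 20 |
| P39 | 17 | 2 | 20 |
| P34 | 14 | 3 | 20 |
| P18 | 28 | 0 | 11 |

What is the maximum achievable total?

1418

Meeting every minimum uses 1+1+0+0+0+2+3+0 = 7 min, leaving 55.
Order the part types by margin per min: P11 30 > P18 28 > P37 22 > P32 18 > P39 17 > P34 14 > P5 11 > P9 5.
P11 takes 17 more to reach its cap of 17 — 38 left.
P18: +11 to 11 (cap) — 27 left.
Give P37 4 more to hit its cap of 5 — 23 left.
P32: +12 to 12 (cap) — 11 left.
P39 has room for 18 more but only 11 remain, so it gets 13.
Total = 11×1 + 22×5 + 18×12 + 30×17 + 17×13 + 14×3 + 28×11 = 1418.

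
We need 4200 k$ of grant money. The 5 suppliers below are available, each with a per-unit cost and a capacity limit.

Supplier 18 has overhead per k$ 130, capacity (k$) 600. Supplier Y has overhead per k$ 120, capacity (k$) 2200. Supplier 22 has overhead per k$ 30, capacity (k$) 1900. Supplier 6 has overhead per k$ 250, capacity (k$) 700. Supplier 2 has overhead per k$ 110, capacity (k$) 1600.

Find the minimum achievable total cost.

317000

Fill from the cheapest supplier first.
Take 1900 from Supplier 22 at 30 — need 2300 more.
Supplier 2 at 110: take all 1600 k$ — 700 still needed.
Supplier Y at 120: take 700 of its 2200 — requirement met.
Supplier 18, Supplier 6: unused.
Cost = 1900×30 + 1600×110 + 700×120 = 317000.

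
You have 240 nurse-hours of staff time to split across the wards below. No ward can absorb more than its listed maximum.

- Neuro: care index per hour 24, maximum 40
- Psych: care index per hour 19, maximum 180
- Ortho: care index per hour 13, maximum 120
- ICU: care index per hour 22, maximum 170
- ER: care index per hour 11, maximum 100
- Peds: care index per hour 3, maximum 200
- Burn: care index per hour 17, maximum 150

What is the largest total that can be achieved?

5270

Order the wards by care index per hour: Neuro 24 > ICU 22 > Psych 19 > Burn 17 > Ortho 13 > ER 11 > Peds 3.
Neuro takes 40 to reach its cap of 40 ; 200 left.
Give ICU 170 to hit its cap of 170 ; 30 left.
Psych: +30 (room for 180) → 30. Pool exhausted.
Total = 24×40 + 19×30 + 22×170 = 5270.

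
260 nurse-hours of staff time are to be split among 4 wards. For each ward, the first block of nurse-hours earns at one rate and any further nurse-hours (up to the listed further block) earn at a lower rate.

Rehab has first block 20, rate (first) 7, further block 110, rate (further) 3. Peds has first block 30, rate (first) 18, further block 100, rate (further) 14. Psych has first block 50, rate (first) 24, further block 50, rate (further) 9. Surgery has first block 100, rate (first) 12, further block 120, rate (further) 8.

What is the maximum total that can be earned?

Rank every tier by rate: Psych/tier1 24 > Peds/tier1 18 > Peds/tier2 14 > Surgery/tier1 12 > Psych/tier2 9 > Surgery/tier2 8 > Rehab/tier1 7 > Rehab/tier2 3.
Psych/tier1 (24): +50 → 210 left.
Peds/tier1 (18): +30 → 180 left.
Fill Peds tier2 block (100 at 14) → 80 left.
Surgery/tier1: +80 of 100 at 12; pool empty.
Total = 24×50 + 18×30 + 14×100 + 12×80 = 4100.

4100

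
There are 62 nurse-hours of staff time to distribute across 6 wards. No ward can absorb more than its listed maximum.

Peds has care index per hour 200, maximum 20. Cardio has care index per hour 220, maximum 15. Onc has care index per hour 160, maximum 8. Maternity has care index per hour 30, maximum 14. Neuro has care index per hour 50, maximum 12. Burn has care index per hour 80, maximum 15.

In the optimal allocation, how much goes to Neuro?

4

Rank by care index per hour: Cardio 220 > Peds 200 > Onc 160 > Burn 80 > Neuro 50 > Maternity 30.
Cardio takes 15 to reach its cap of 15 ; 47 left.
Peds takes 20 to reach its cap of 20 ; 27 left.
Onc: +8 to 8 (cap) ; 19 left.
Give Burn 15 to hit its cap of 15 ; 4 left.
Neuro has room for 12 but only 4 remain, so it gets 4.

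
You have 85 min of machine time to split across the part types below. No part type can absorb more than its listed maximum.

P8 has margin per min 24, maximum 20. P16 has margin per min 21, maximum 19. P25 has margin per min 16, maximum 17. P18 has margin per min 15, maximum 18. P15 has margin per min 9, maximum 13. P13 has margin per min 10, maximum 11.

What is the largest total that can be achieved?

Order the part types by margin per min: P8 24 > P16 21 > P25 16 > P18 15 > P13 10 > P15 9.
Give P8 20 to hit its cap of 20 — 65 left.
P16: +19 to 19 (cap) — 46 left.
P25 takes 17 to reach its cap of 17 — 29 left.
P18: +18 to 18 (cap) — 11 left.
P13: +11 to 11 (cap) — 0 left.
Total = 24×20 + 21×19 + 16×17 + 15×18 + 10×11 = 1531.

1531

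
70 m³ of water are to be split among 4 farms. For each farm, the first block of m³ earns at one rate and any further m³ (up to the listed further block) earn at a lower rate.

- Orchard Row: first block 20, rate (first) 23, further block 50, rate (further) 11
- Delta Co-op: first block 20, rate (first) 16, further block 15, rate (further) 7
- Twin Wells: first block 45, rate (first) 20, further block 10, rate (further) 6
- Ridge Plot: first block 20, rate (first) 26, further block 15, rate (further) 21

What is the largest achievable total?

1595

Rank every tier by rate: Ridge Plot/T1 26 > Orchard Row/T1 23 > Ridge Plot/T2 21 > Twin Wells/T1 20 > Delta Co-op/T1 16 > Orchard Row/T2 11 > Delta Co-op/T2 7 > Twin Wells/T2 6.
Fill Ridge Plot T1 block (20 at 26) → 50 left.
Orchard Row/T1 (23): +20 → 30 left.
Ridge Plot/T2 (21): +15 → 15 left.
15 remain; put them into Twin Wells T1 at 20.
Total = 26×20 + 23×20 + 21×15 + 20×15 = 1595.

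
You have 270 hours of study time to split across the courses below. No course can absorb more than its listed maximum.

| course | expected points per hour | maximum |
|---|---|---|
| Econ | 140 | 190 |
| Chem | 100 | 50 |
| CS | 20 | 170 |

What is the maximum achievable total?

Order the courses by expected points per hour: Econ 140 > Chem 100 > CS 20.
Econ takes 190 to reach its cap of 190 → 80 left.
Give Chem 50 to hit its cap of 50 → 30 left.
CS: +30 (room for 170) → 30. Pool exhausted.
Total = 140×190 + 100×50 + 20×30 = 32200.

32200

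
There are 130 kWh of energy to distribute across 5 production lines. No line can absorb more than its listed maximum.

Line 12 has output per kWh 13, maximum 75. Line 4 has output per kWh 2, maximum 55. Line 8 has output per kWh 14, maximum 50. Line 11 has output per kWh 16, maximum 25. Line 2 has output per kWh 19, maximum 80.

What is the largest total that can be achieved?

Highest output per kWh first: Line 2 19 > Line 11 16 > Line 8 14 > Line 12 13 > Line 4 2.
Line 2: +80 to 80 (cap) ; 50 left.
Give Line 11 25 to hit its cap of 25 ; 25 left.
Line 8 has room for 50 but only 25 remain, so it gets 25.
Total = 14×25 + 16×25 + 19×80 = 2270.

2270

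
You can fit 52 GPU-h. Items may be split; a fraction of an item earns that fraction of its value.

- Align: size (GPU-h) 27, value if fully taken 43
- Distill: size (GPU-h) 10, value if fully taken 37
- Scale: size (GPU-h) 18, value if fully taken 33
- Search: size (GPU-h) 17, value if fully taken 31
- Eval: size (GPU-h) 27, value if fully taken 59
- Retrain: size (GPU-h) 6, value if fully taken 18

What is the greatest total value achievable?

Best value per unit of size first: Distill 37/10≈3.7, Retrain 18/6≈3, Eval 59/27≈2.19, Scale 33/18≈1.83, Search 31/17≈1.82, Align 43/27≈1.59.
Take all of Distill (10 GPU-h, value 37) ; 42 GPU-h left.
Retrain: take in full, 6 GPU-h for value 18 ; 36 left.
Eval: take in full, 27 GPU-h for value 59 ; 9 left.
Fill the last 9 GPU-h with part of Scale: 9/18 of it earns 16.5.
Total value = 130.5.

130.5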